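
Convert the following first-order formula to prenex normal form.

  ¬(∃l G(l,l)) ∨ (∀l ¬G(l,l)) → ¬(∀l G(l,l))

∃l ∃u1 ∃x (G(l,l) ∧ G(u1,u1) ∨ ¬G(x,x))

Eliminate → and ↔ using ¬ and ∨.
  ¬(¬(∃l G(l,l)) ∨ (∀l ¬G(l,l))) ∨ ¬(∀l G(l,l))
Push ¬ through the quantifiers and connectives to reach negation normal form:
  (∃l G(l,l)) ∧ (∃l G(l,l)) ∨ (∃l ¬G(l,l))
Standardize variables apart so no two quantifiers bind the same name: l↦u1, l↦x.
  (∃l G(l,l)) ∧ (∃u1 G(u1,u1)) ∨ (∃x ¬G(x,x))
Extract every quantifier outward, since the variables are now distinct and don't occur free across branches:
  ∃l ∃u1 ∃x (G(l,l) ∧ G(u1,u1) ∨ ¬G(x,x))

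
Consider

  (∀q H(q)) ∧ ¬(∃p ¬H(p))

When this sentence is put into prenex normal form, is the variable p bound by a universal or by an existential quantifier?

universal

Drive negations inward (¬∀x A ≡ ∃x ¬A, ¬∃x A ≡ ∀x ¬A, De Morgan for ∧/∨):
  (∀q H(q)) ∧ (∀p H(p))
All bound variables are already distinct, so no renaming is needed.
Pull the quantifiers to the front (each side's bound variable is not free in the other side):
  ∀q ∀p (H(q) ∧ H(p))
The quantifier ∃p sits under an odd number of negations, so it flips to ∀p.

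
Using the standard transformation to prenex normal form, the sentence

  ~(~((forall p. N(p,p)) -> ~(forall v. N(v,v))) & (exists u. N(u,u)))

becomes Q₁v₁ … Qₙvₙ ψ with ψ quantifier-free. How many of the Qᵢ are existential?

2

Rewrite implications/biconditionals: A → B as ¬A ∨ B.
  ~(~(~(forall p. N(p,p)) | ~(forall v. N(v,v))) & (exists u. N(u,u)))
Move each ¬ inward, flipping quantifiers it crosses:
  (exists p. ~N(p,p)) | (exists v. ~N(v,v)) | (forall u. ~N(u,u))
All bound variables are already distinct, so no renaming is needed.
Finally move all quantifiers to the prefix:
  exists p. exists v. forall u. (~N(p,p) | ~N(v,v) | ~N(u,u))
The prefix is exists p exists v forall u: 1 universal, 2 existential.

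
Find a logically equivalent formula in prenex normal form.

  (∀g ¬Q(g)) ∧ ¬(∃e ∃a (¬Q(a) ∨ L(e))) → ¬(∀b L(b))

∃g ∃e ∃a ∃b (Q(g) ∨ ¬Q(a) ∨ L(e) ∨ ¬L(b))

Rewrite implications/biconditionals: A → B as ¬A ∨ B.
  ¬((∀g ¬Q(g)) ∧ ¬(∃e ∃a (¬Q(a) ∨ L(e)))) ∨ ¬(∀b L(b))
Move each ¬ inward, flipping quantifiers it crosses:
  (∃g Q(g)) ∨ (∃e ∃a (¬Q(a) ∨ L(e))) ∨ (∃b ¬L(b))
Extract every quantifier outward, since the variables are now distinct and don't occur free across branches:
  ∃g ∃e ∃a ∃b (Q(g) ∨ ¬Q(a) ∨ L(e) ∨ ¬L(b))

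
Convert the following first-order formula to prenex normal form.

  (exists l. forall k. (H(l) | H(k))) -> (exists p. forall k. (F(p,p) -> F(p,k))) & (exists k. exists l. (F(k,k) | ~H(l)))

First replace A → B with ¬A ∨ B.
  ~(exists l. forall k. (H(l) | H(k))) | (exists p. forall k. (~F(p,p) | F(p,k))) & (exists k. exists l. (F(k,k) | ~H(l)))
Push ¬ through the quantifiers and connectives to reach negation normal form:
  (forall l. exists k. (~H(l) & ~H(k))) | (exists p. forall k. (~F(p,p) | F(p,k))) & (exists k. exists l. (F(k,k) | ~H(l)))
Give each quantifier a distinct variable: k↦w, k↦x, l↦a.
  (forall l. exists k. (~H(l) & ~H(k))) | (exists p. forall w. (~F(p,p) | F(p,w))) & (exists x. exists a. (F(x,x) | ~H(a)))
Pull the quantifiers to the front (each side's bound variable is not free in the other side):
  forall l. exists k. exists p. forall w. exists x. exists a. (~H(l) & ~H(k) | (~F(p,p) | F(p,w)) & (F(x,x) | ~H(a)))

forall l. exists k. exists p. forall w. exists x. exists a. (~H(l) & ~H(k) | (~F(p,p) | F(p,w)) & (F(x,x) | ~H(a)))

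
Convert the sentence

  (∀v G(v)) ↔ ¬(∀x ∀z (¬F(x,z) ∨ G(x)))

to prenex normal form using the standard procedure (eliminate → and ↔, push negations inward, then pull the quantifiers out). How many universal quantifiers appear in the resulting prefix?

Rewrite implications/biconditionals: A → B as ¬A ∨ B; A ↔ B as (¬A ∨ B) ∧ (¬B ∨ A).
  (¬(∀v G(v)) ∨ ¬(∀x ∀z (¬F(x,z) ∨ G(x)))) ∧ (¬¬(∀x ∀z (¬F(x,z) ∨ G(x))) ∨ (∀v G(v)))
Move each ¬ inward, flipping quantifiers it crosses:
  ((∃v ¬G(v)) ∨ (∃x ∃z (F(x,z) ∧ ¬G(x)))) ∧ ((∀x ∀z (¬F(x,z) ∨ G(x))) ∨ (∀v G(v)))
Give each quantifier a distinct variable: x↦c, z↦r, v↦w.
  ((∃v ¬G(v)) ∨ (∃x ∃z (F(x,z) ∧ ¬G(x)))) ∧ ((∀c ∀r (¬F(c,r) ∨ G(c))) ∨ (∀w G(w)))
Finally move all quantifiers to the prefix:
  ∃v ∃x ∃z ∀c ∀r ∀w ((¬G(v) ∨ F(x,z) ∧ ¬G(x)) ∧ (¬F(c,r) ∨ G(c) ∨ G(w)))
The prefix is ∃v ∃x ∃z ∀c ∀r ∀w: 3 universal, 3 existential.

3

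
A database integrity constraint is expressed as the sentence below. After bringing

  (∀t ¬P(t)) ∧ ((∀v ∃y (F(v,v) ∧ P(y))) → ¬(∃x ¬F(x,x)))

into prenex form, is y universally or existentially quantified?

First replace A → B with ¬A ∨ B.
  (∀t ¬P(t)) ∧ (¬(∀v ∃y (F(v,v) ∧ P(y))) ∨ ¬(∃x ¬F(x,x)))
Move each ¬ inward, flipping quantifiers it crosses:
  (∀t ¬P(t)) ∧ ((∃v ∀y (¬F(v,v) ∨ ¬P(y))) ∨ (∀x F(x,x)))
All bound variables are already distinct, so no renaming is needed.
Pull the quantifiers to the front (each side's bound variable is not free in the other side):
  ∀t ∃v ∀y ∀x (¬P(t) ∧ (¬F(v,v) ∨ ¬P(y) ∨ F(x,x)))
The quantifier ∃y sits under an odd number of negations (counting the antecedent side of each →), so it flips to ∀y.

universal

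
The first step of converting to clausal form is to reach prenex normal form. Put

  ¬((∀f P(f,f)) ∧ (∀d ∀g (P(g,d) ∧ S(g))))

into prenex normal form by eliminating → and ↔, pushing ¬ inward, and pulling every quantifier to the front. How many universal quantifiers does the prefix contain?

0

Push ¬ through the quantifiers and connectives to reach negation normal form:
  (∃f ¬P(f,f)) ∨ (∃d ∃g (¬P(g,d) ∨ ¬S(g)))
All bound variables are already distinct, so no renaming is needed.
Extract every quantifier outward, since the variables are now distinct and don't occur free across branches:
  ∃f ∃d ∃g (¬P(f,f) ∨ ¬P(g,d) ∨ ¬S(g))
The prefix is ∃f ∃d ∃g: 0 universal, 3 existential.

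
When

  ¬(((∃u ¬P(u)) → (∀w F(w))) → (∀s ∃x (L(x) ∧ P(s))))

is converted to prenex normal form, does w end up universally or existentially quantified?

universal

Eliminate → and ↔ using ¬ and ∨.
  ¬(¬(¬(∃u ¬P(u)) ∨ (∀w F(w))) ∨ (∀s ∃x (L(x) ∧ P(s))))
Push ¬ through the quantifiers and connectives to reach negation normal form:
  ((∀u P(u)) ∨ (∀w F(w))) ∧ (∃s ∀x (¬L(x) ∨ ¬P(s)))
Pull the quantifiers to the front (each side's bound variable is not free in the other side):
  ∀u ∀w ∃s ∀x ((P(u) ∨ F(w)) ∧ (¬L(x) ∨ ¬P(s)))
The quantifier ∀w sits under an even number of negations (counting the antecedent side of each →), so it remains universal.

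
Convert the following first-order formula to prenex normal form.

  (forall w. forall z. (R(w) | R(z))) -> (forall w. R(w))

exists w. exists z. forall r. (~R(w) & ~R(z) | R(r))

Eliminate → and ↔ using ¬ and ∨.
  ~(forall w. forall z. (R(w) | R(z))) | (forall w. R(w))
Drive negations inward (¬∀x A ≡ ∃x ¬A, ¬∃x A ≡ ∀x ¬A, De Morgan for ∧/∨):
  (exists w. exists z. (~R(w) & ~R(z))) | (forall w. R(w))
Give each quantifier a distinct variable: w↦r.
  (exists w. exists z. (~R(w) & ~R(z))) | (forall r. R(r))
Finally move all quantifiers to the prefix:
  exists w. exists z. forall r. (~R(w) & ~R(z) | R(r))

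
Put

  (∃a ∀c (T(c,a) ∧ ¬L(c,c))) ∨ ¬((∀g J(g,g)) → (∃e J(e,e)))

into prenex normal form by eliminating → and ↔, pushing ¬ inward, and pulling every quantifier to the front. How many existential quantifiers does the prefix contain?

1

Rewrite implications/biconditionals: A → B as ¬A ∨ B.
  (∃a ∀c (T(c,a) ∧ ¬L(c,c))) ∨ ¬(¬(∀g J(g,g)) ∨ (∃e J(e,e)))
Push ¬ through the quantifiers and connectives to reach negation normal form:
  (∃a ∀c (T(c,a) ∧ ¬L(c,c))) ∨ (∀g J(g,g)) ∧ (∀e ¬J(e,e))
All bound variables are already distinct, so no renaming is needed.
Finally move all quantifiers to the prefix:
  ∃a ∀c ∀g ∀e (T(c,a) ∧ ¬L(c,c) ∨ J(g,g) ∧ ¬J(e,e))
The prefix is ∃a ∀c ∀g ∀e: 3 universal, 1 existential.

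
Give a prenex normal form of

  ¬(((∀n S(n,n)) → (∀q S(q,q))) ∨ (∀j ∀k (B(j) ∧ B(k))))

First replace A → B with ¬A ∨ B.
  ¬(¬(∀n S(n,n)) ∨ (∀q S(q,q)) ∨ (∀j ∀k (B(j) ∧ B(k))))
Push ¬ through the quantifiers and connectives to reach negation normal form:
  (∀n S(n,n)) ∧ (∃q ¬S(q,q)) ∧ (∃j ∃k (¬B(j) ∨ ¬B(k)))
Extract every quantifier outward, since the variables are now distinct and don't occur free across branches:
  ∀n ∃q ∃j ∃k (S(n,n) ∧ ¬S(q,q) ∧ (¬B(j) ∨ ¬B(k)))

∀n ∃q ∃j ∃k (S(n,n) ∧ ¬S(q,q) ∧ (¬B(j) ∨ ¬B(k)))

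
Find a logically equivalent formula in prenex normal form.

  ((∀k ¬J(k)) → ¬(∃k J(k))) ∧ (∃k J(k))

Rewrite implications/biconditionals: A → B as ¬A ∨ B.
  (¬(∀k ¬J(k)) ∨ ¬(∃k J(k))) ∧ (∃k J(k))
Push ¬ through the quantifiers and connectives to reach negation normal form:
  ((∃k J(k)) ∨ (∀k ¬J(k))) ∧ (∃k J(k))
Rename bound variables to avoid capture: k↦u, k↦y.
  ((∃k J(k)) ∨ (∀u ¬J(u))) ∧ (∃y J(y))
Finally move all quantifiers to the prefix:
  ∃k ∀u ∃y ((J(k) ∨ ¬J(u)) ∧ J(y))

∃k ∀u ∃y ((J(k) ∨ ¬J(u)) ∧ J(y))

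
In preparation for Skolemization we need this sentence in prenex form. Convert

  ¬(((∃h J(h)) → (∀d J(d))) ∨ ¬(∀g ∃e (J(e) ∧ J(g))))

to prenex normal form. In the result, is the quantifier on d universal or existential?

existential

Rewrite implications/biconditionals: A → B as ¬A ∨ B.
  ¬(¬(∃h J(h)) ∨ (∀d J(d)) ∨ ¬(∀g ∃e (J(e) ∧ J(g))))
Push ¬ through the quantifiers and connectives to reach negation normal form:
  (∃h J(h)) ∧ (∃d ¬J(d)) ∧ (∀g ∃e (J(e) ∧ J(g)))
All bound variables are already distinct, so no renaming is needed.
Finally move all quantifiers to the prefix:
  ∃h ∃d ∀g ∃e (J(h) ∧ ¬J(d) ∧ J(e) ∧ J(g))
The quantifier ∀d sits under an odd number of negations (counting the antecedent side of each →), so it flips to ∃d.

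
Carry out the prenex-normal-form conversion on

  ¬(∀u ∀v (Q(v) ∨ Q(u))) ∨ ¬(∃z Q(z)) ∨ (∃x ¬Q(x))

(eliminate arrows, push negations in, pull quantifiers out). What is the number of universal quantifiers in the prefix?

1

Push ¬ through the quantifiers and connectives to reach negation normal form:
  (∃u ∃v (¬Q(v) ∧ ¬Q(u))) ∨ (∀z ¬Q(z)) ∨ (∃x ¬Q(x))
Pull the quantifiers to the front (each side's bound variable is not free in the other side):
  ∃u ∃v ∀z ∃x (¬Q(v) ∧ ¬Q(u) ∨ ¬Q(z) ∨ ¬Q(x))
The prefix is ∃u ∃v ∀z ∃x: 1 universal, 3 existential.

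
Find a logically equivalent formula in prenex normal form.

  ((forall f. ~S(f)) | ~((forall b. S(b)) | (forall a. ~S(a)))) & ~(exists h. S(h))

Push ¬ through the quantifiers and connectives to reach negation normal form:
  ((forall f. ~S(f)) | (exists b. ~S(b)) & (exists a. S(a))) & (forall h. ~S(h))
All bound variables are already distinct, so no renaming is needed.
Extract every quantifier outward, since the variables are now distinct and don't occur free across branches:
  forall f. exists b. exists a. forall h. ((~S(f) | ~S(b) & S(a)) & ~S(h))

forall f. exists b. exists a. forall h. ((~S(f) | ~S(b) & S(a)) & ~S(h))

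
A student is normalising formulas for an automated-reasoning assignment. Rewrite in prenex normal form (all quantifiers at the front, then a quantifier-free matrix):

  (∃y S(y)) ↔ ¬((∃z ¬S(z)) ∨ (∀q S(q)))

First replace A → B with ¬A ∨ B; A ↔ B as (¬A ∨ B) ∧ (¬B ∨ A).
  (¬(∃y S(y)) ∨ ¬((∃z ¬S(z)) ∨ (∀q S(q)))) ∧ (¬¬((∃z ¬S(z)) ∨ (∀q S(q))) ∨ (∃y S(y)))
Push ¬ through the quantifiers and connectives to reach negation normal form:
  ((∀y ¬S(y)) ∨ (∀z S(z)) ∧ (∃q ¬S(q))) ∧ ((∃z ¬S(z)) ∨ (∀q S(q)) ∨ (∃y S(y)))
Standardize variables apart so no two quantifiers bind the same name: z↦w1, q↦x1, y↦r.
  ((∀y ¬S(y)) ∨ (∀z S(z)) ∧ (∃q ¬S(q))) ∧ ((∃w1 ¬S(w1)) ∨ (∀x1 S(x1)) ∨ (∃r S(r)))
Pull the quantifiers to the front (each side's bound variable is not free in the other side):
  ∀y ∀z ∃q ∃w1 ∀x1 ∃r ((¬S(y) ∨ S(z) ∧ ¬S(q)) ∧ (¬S(w1) ∨ S(x1) ∨ S(r)))

∀y ∀z ∃q ∃w1 ∀x1 ∃r ((¬S(y) ∨ S(z) ∧ ¬S(q)) ∧ (¬S(w1) ∨ S(x1) ∨ S(r)))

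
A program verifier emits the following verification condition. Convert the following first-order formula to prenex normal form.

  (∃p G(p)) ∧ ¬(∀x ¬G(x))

Move each ¬ inward, flipping quantifiers it crosses:
  (∃p G(p)) ∧ (∃x G(x))
All bound variables are already distinct, so no renaming is needed.
Extract every quantifier outward, since the variables are now distinct and don't occur free across branches:
  ∃p ∃x (G(p) ∧ G(x))

∃p ∃x (G(p) ∧ G(x))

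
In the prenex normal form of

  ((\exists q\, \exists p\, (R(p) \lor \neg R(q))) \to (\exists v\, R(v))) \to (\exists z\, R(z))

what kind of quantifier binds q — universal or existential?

existential

Rewrite implications/biconditionals: A → B as ¬A ∨ B.
  \neg (\neg (\exists q\, \exists p\, (R(p) \lor \neg R(q))) \lor (\exists v\, R(v))) \lor (\exists z\, R(z))
Drive negations inward (¬∀x A ≡ ∃x ¬A, ¬∃x A ≡ ∀x ¬A, De Morgan for ∧/∨):
  (\exists q\, \exists p\, (R(p) \lor \neg R(q))) \land (\forall v\, \neg R(v)) \lor (\exists z\, R(z))
All bound variables are already distinct, so no renaming is needed.
Finally move all quantifiers to the prefix:
  \exists q\, \exists p\, \forall v\, \exists z\, ((R(p) \lor \neg R(q)) \land \neg R(v) \lor R(z))
The quantifier \exists q sits under an even number of negations (counting the antecedent side of each →), so it remains existential.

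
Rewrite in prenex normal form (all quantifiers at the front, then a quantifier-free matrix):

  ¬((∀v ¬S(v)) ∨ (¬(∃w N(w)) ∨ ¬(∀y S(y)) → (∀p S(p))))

∃v ∀w ∃y ∃p (S(v) ∧ (¬N(w) ∨ ¬S(y)) ∧ ¬S(p))

Eliminate → and ↔ using ¬ and ∨.
  ¬((∀v ¬S(v)) ∨ ¬(¬(∃w N(w)) ∨ ¬(∀y S(y))) ∨ (∀p S(p)))
Drive negations inward (¬∀x A ≡ ∃x ¬A, ¬∃x A ≡ ∀x ¬A, De Morgan for ∧/∨):
  (∃v S(v)) ∧ ((∀w ¬N(w)) ∨ (∃y ¬S(y))) ∧ (∃p ¬S(p))
All bound variables are already distinct, so no renaming is needed.
Pull the quantifiers to the front (each side's bound variable is not free in the other side):
  ∃v ∀w ∃y ∃p (S(v) ∧ (¬N(w) ∨ ¬S(y)) ∧ ¬S(p))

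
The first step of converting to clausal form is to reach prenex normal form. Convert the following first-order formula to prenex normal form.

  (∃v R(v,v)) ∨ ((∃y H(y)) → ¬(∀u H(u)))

Rewrite implications/biconditionals: A → B as ¬A ∨ B.
  (∃v R(v,v)) ∨ ¬(∃y H(y)) ∨ ¬(∀u H(u))
Move each ¬ inward, flipping quantifiers it crosses:
  (∃v R(v,v)) ∨ (∀y ¬H(y)) ∨ (∃u ¬H(u))
All bound variables are already distinct, so no renaming is needed.
Pull the quantifiers to the front (each side's bound variable is not free in the other side):
  ∃v ∀y ∃u (R(v,v) ∨ ¬H(y) ∨ ¬H(u))

∃v ∀y ∃u (R(v,v) ∨ ¬H(y) ∨ ¬H(u))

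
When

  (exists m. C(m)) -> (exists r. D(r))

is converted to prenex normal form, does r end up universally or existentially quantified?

existential

Eliminate → and ↔ using ¬ and ∨.
  ~(exists m. C(m)) | (exists r. D(r))
Drive negations inward (¬∀x A ≡ ∃x ¬A, ¬∃x A ≡ ∀x ¬A, De Morgan for ∧/∨):
  (forall m. ~C(m)) | (exists r. D(r))
Pull the quantifiers to the front (each side's bound variable is not free in the other side):
  forall m. exists r. (~C(m) | D(r))
The quantifier exists r sits under an even number of negations (counting the antecedent side of each →), so it remains existential.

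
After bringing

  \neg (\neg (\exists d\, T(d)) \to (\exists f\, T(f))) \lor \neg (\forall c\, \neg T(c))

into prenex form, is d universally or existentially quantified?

Eliminate → and ↔ using ¬ and ∨.
  \neg (\neg \neg (\exists d\, T(d)) \lor (\exists f\, T(f))) \lor \neg (\forall c\, \neg T(c))
Drive negations inward (¬∀x A ≡ ∃x ¬A, ¬∃x A ≡ ∀x ¬A, De Morgan for ∧/∨):
  (\forall d\, \neg T(d)) \land (\forall f\, \neg T(f)) \lor (\exists c\, T(c))
Finally move all quantifiers to the prefix:
  \forall d\, \forall f\, \exists c\, (\neg T(d) \land \neg T(f) \lor T(c))
The quantifier \exists d sits under an odd number of negations (counting the antecedent side of each →), so it flips to \forall d.

universal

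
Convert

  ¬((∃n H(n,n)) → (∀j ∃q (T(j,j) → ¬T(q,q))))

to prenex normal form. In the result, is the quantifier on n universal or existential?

First replace A → B with ¬A ∨ B.
  ¬(¬(∃n H(n,n)) ∨ (∀j ∃q (¬T(j,j) ∨ ¬T(q,q))))
Push ¬ through the quantifiers and connectives to reach negation normal form:
  (∃n H(n,n)) ∧ (∃j ∀q (T(j,j) ∧ T(q,q)))
All bound variables are already distinct, so no renaming is needed.
Finally move all quantifiers to the prefix:
  ∃n ∃j ∀q (H(n,n) ∧ T(j,j) ∧ T(q,q))
The quantifier ∃n sits under an even number of negations (counting the antecedent side of each →), so it remains existential.

existential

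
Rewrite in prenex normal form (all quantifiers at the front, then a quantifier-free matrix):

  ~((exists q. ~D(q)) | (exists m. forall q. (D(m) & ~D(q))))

Drive negations inward (¬∀x A ≡ ∃x ¬A, ¬∃x A ≡ ∀x ¬A, De Morgan for ∧/∨):
  (forall q. D(q)) & (forall m. exists q. (~D(m) | D(q)))
Rename bound variables to avoid capture: q↦z.
  (forall q. D(q)) & (forall m. exists z. (~D(m) | D(z)))
Extract every quantifier outward, since the variables are now distinct and don't occur free across branches:
  forall q. forall m. exists z. (D(q) & (~D(m) | D(z)))

forall q. forall m. exists z. (D(q) & (~D(m) | D(z)))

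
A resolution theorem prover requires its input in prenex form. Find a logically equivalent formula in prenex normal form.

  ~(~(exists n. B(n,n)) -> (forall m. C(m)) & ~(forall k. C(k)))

Eliminate → and ↔ using ¬ and ∨.
  ~(~~(exists n. B(n,n)) | (forall m. C(m)) & ~(forall k. C(k)))
Drive negations inward (¬∀x A ≡ ∃x ¬A, ¬∃x A ≡ ∀x ¬A, De Morgan for ∧/∨):
  (forall n. ~B(n,n)) & ((exists m. ~C(m)) | (forall k. C(k)))
All bound variables are already distinct, so no renaming is needed.
Finally move all quantifiers to the prefix:
  forall n. exists m. forall k. (~B(n,n) & (~C(m) | C(k)))

forall n. exists m. forall k. (~B(n,n) & (~C(m) | C(k)))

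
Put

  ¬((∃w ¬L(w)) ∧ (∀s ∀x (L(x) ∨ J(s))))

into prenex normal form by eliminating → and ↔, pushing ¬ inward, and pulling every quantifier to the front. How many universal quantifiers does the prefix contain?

Push ¬ through the quantifiers and connectives to reach negation normal form:
  (∀w L(w)) ∨ (∃s ∃x (¬L(x) ∧ ¬J(s)))
All bound variables are already distinct, so no renaming is needed.
Finally move all quantifiers to the prefix:
  ∀w ∃s ∃x (L(w) ∨ ¬L(x) ∧ ¬J(s))
The prefix is ∀w ∃s ∃x: 1 universal, 2 existential.

1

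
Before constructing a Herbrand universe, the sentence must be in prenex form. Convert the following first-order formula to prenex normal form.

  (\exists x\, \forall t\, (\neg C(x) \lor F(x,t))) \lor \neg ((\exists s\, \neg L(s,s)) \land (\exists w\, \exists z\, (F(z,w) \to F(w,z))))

\exists x\, \forall t\, \forall s\, \forall w\, \forall z\, (\neg C(x) \lor F(x,t) \lor L(s,s) \lor F(z,w) \land \neg F(w,z))

Eliminate → and ↔ using ¬ and ∨.
  (\exists x\, \forall t\, (\neg C(x) \lor F(x,t))) \lor \neg ((\exists s\, \neg L(s,s)) \land (\exists w\, \exists z\, (\neg F(z,w) \lor F(w,z))))
Drive negations inward (¬∀x A ≡ ∃x ¬A, ¬∃x A ≡ ∀x ¬A, De Morgan for ∧/∨):
  (\exists x\, \forall t\, (\neg C(x) \lor F(x,t))) \lor (\forall s\, L(s,s)) \lor (\forall w\, \forall z\, (F(z,w) \land \neg F(w,z)))
All bound variables are already distinct, so no renaming is needed.
Extract every quantifier outward, since the variables are now distinct and don't occur free across branches:
  \exists x\, \forall t\, \forall s\, \forall w\, \forall z\, (\neg C(x) \lor F(x,t) \lor L(s,s) \lor F(z,w) \land \neg F(w,z))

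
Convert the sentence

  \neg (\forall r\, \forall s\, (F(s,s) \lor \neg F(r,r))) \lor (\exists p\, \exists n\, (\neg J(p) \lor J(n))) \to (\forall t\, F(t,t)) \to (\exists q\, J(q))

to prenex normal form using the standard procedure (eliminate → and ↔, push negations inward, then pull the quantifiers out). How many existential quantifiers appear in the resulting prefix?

Rewrite implications/biconditionals: A → B as ¬A ∨ B.
  \neg (\neg (\forall r\, \forall s\, (F(s,s) \lor \neg F(r,r))) \lor (\exists p\, \exists n\, (\neg J(p) \lor J(n)))) \lor \neg (\forall t\, F(t,t)) \lor (\exists q\, J(q))
Push ¬ through the quantifiers and connectives to reach negation normal form:
  (\forall r\, \forall s\, (F(s,s) \lor \neg F(r,r))) \land (\forall p\, \forall n\, (J(p) \land \neg J(n))) \lor (\exists t\, \neg F(t,t)) \lor (\exists q\, J(q))
All bound variables are already distinct, so no renaming is needed.
Extract every quantifier outward, since the variables are now distinct and don't occur free across branches:
  \forall r\, \forall s\, \forall p\, \forall n\, \exists t\, \exists q\, ((F(s,s) \lor \neg F(r,r)) \land J(p) \land \neg J(n) \lor \neg F(t,t) \lor J(q))
The prefix is \forall r \forall s \forall p \forall n \exists t \exists q: 4 universal, 2 existential.

2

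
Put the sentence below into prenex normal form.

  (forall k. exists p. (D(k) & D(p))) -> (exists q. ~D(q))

Eliminate → and ↔ using ¬ and ∨.
  ~(forall k. exists p. (D(k) & D(p))) | (exists q. ~D(q))
Drive negations inward (¬∀x A ≡ ∃x ¬A, ¬∃x A ≡ ∀x ¬A, De Morgan for ∧/∨):
  (exists k. forall p. (~D(k) | ~D(p))) | (exists q. ~D(q))
Finally move all quantifiers to the prefix:
  exists k. forall p. exists q. (~D(k) | ~D(p) | ~D(q))

exists k. forall p. exists q. (~D(k) | ~D(p) | ~D(q))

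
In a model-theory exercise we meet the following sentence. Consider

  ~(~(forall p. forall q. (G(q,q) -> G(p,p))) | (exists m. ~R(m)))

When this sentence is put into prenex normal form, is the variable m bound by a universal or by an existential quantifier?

First replace A → B with ¬A ∨ B.
  ~(~(forall p. forall q. (~G(q,q) | G(p,p))) | (exists m. ~R(m)))
Push ¬ through the quantifiers and connectives to reach negation normal form:
  (forall p. forall q. (~G(q,q) | G(p,p))) & (forall m. R(m))
All bound variables are already distinct, so no renaming is needed.
Extract every quantifier outward, since the variables are now distinct and don't occur free across branches:
  forall p. forall q. forall m. ((~G(q,q) | G(p,p)) & R(m))
The quantifier exists m sits under an odd number of negations (counting the antecedent side of each →), so it flips to forall m.

universal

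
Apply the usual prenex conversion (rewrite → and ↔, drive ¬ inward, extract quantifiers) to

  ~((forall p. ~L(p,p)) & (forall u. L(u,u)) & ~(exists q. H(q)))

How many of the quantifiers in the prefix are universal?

0

Drive negations inward (¬∀x A ≡ ∃x ¬A, ¬∃x A ≡ ∀x ¬A, De Morgan for ∧/∨):
  (exists p. L(p,p)) | (exists u. ~L(u,u)) | (exists q. H(q))
All bound variables are already distinct, so no renaming is needed.
Pull the quantifiers to the front (each side's bound variable is not free in the other side):
  exists p. exists u. exists q. (L(p,p) | ~L(u,u) | H(q))
The prefix is exists p exists u exists q: 0 universal, 3 existential.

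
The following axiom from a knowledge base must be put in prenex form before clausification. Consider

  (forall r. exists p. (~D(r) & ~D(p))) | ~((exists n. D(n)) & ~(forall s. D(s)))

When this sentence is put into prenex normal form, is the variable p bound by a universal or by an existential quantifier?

existential

Drive negations inward (¬∀x A ≡ ∃x ¬A, ¬∃x A ≡ ∀x ¬A, De Morgan for ∧/∨):
  (forall r. exists p. (~D(r) & ~D(p))) | (forall n. ~D(n)) | (forall s. D(s))
Extract every quantifier outward, since the variables are now distinct and don't occur free across branches:
  forall r. exists p. forall n. forall s. (~D(r) & ~D(p) | ~D(n) | D(s))
The quantifier exists p sits under an even number of negations, so it remains existential.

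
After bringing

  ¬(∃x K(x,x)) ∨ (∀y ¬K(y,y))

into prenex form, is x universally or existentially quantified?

universal

Drive negations inward (¬∀x A ≡ ∃x ¬A, ¬∃x A ≡ ∀x ¬A, De Morgan for ∧/∨):
  (∀x ¬K(x,x)) ∨ (∀y ¬K(y,y))
Pull the quantifiers to the front (each side's bound variable is not free in the other side):
  ∀x ∀y (¬K(x,x) ∨ ¬K(y,y))
The quantifier ∃x sits under an odd number of negations, so it flips to ∀x.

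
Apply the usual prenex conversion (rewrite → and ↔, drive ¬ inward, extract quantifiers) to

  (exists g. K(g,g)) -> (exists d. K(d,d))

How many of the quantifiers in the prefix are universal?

1

Eliminate → and ↔ using ¬ and ∨.
  ~(exists g. K(g,g)) | (exists d. K(d,d))
Move each ¬ inward, flipping quantifiers it crosses:
  (forall g. ~K(g,g)) | (exists d. K(d,d))
Finally move all quantifiers to the prefix:
  forall g. exists d. (~K(g,g) | K(d,d))
The prefix is forall g exists d: 1 universal, 1 existential.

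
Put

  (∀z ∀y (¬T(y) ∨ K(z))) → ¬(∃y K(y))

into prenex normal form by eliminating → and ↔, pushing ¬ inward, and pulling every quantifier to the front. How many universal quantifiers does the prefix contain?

1

First replace A → B with ¬A ∨ B.
  ¬(∀z ∀y (¬T(y) ∨ K(z))) ∨ ¬(∃y K(y))
Move each ¬ inward, flipping quantifiers it crosses:
  (∃z ∃y (T(y) ∧ ¬K(z))) ∨ (∀y ¬K(y))
Give each quantifier a distinct variable: y↦p.
  (∃z ∃y (T(y) ∧ ¬K(z))) ∨ (∀p ¬K(p))
Finally move all quantifiers to the prefix:
  ∃z ∃y ∀p (T(y) ∧ ¬K(z) ∨ ¬K(p))
The prefix is ∃z ∃y ∀p: 1 universal, 2 existential.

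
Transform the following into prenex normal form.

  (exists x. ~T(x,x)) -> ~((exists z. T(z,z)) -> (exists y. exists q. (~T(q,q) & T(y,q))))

forall x. exists z. forall y. forall q. (T(x,x) | T(z,z) & (T(q,q) | ~T(y,q)))

First replace A → B with ¬A ∨ B.
  ~(exists x. ~T(x,x)) | ~(~(exists z. T(z,z)) | (exists y. exists q. (~T(q,q) & T(y,q))))
Drive negations inward (¬∀x A ≡ ∃x ¬A, ¬∃x A ≡ ∀x ¬A, De Morgan for ∧/∨):
  (forall x. T(x,x)) | (exists z. T(z,z)) & (forall y. forall q. (T(q,q) | ~T(y,q)))
Pull the quantifiers to the front (each side's bound variable is not free in the other side):
  forall x. exists z. forall y. forall q. (T(x,x) | T(z,z) & (T(q,q) | ~T(y,q)))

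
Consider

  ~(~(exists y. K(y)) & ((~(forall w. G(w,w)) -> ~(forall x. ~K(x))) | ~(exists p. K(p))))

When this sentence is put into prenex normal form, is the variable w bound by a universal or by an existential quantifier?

existential

First replace A → B with ¬A ∨ B.
  ~(~(exists y. K(y)) & (~~(forall w. G(w,w)) | ~(forall x. ~K(x)) | ~(exists p. K(p))))
Drive negations inward (¬∀x A ≡ ∃x ¬A, ¬∃x A ≡ ∀x ¬A, De Morgan for ∧/∨):
  (exists y. K(y)) | (exists w. ~G(w,w)) & (forall x. ~K(x)) & (exists p. K(p))
Extract every quantifier outward, since the variables are now distinct and don't occur free across branches:
  exists y. exists w. forall x. exists p. (K(y) | ~G(w,w) & ~K(x) & K(p))
The quantifier forall w sits under an odd number of negations (counting the antecedent side of each →), so it flips to exists w.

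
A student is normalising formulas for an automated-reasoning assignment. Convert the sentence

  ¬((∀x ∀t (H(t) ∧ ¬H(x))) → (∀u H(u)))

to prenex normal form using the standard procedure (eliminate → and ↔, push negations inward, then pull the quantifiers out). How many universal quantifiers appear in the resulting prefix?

Eliminate → and ↔ using ¬ and ∨.
  ¬(¬(∀x ∀t (H(t) ∧ ¬H(x))) ∨ (∀u H(u)))
Move each ¬ inward, flipping quantifiers it crosses:
  (∀x ∀t (H(t) ∧ ¬H(x))) ∧ (∃u ¬H(u))
All bound variables are already distinct, so no renaming is needed.
Extract every quantifier outward, since the variables are now distinct and don't occur free across branches:
  ∀x ∀t ∃u (H(t) ∧ ¬H(x) ∧ ¬H(u))
The prefix is ∀x ∀t ∃u: 2 universal, 1 existential.

2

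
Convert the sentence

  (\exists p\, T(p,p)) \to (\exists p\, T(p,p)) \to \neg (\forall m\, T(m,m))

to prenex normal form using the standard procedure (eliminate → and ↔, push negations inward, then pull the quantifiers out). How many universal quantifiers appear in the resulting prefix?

2

Eliminate → and ↔ using ¬ and ∨.
  \neg (\exists p\, T(p,p)) \lor \neg (\exists p\, T(p,p)) \lor \neg (\forall m\, T(m,m))
Move each ¬ inward, flipping quantifiers it crosses:
  (\forall p\, \neg T(p,p)) \lor (\forall p\, \neg T(p,p)) \lor (\exists m\, \neg T(m,m))
Give each quantifier a distinct variable: p↦y1.
  (\forall p\, \neg T(p,p)) \lor (\forall y1\, \neg T(y1,y1)) \lor (\exists m\, \neg T(m,m))
Pull the quantifiers to the front (each side's bound variable is not free in the other side):
  \forall p\, \forall y1\, \exists m\, (\neg T(p,p) \lor \neg T(y1,y1) \lor \neg T(m,m))
The prefix is \forall p \forall y1 \exists m: 2 universal, 1 existential.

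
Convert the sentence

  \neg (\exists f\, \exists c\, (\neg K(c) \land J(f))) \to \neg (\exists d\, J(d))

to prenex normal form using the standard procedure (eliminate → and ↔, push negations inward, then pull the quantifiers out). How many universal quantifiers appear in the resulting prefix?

1

Eliminate → and ↔ using ¬ and ∨.
  \neg \neg (\exists f\, \exists c\, (\neg K(c) \land J(f))) \lor \neg (\exists d\, J(d))
Push ¬ through the quantifiers and connectives to reach negation normal form:
  (\exists f\, \exists c\, (\neg K(c) \land J(f))) \lor (\forall d\, \neg J(d))
All bound variables are already distinct, so no renaming is needed.
Extract every quantifier outward, since the variables are now distinct and don't occur free across branches:
  \exists f\, \exists c\, \forall d\, (\neg K(c) \land J(f) \lor \neg J(d))
The prefix is \exists f \exists c \forall d: 1 universal, 2 existential.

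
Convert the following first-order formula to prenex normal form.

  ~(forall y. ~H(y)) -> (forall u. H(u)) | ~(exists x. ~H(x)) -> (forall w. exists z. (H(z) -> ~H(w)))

Rewrite implications/biconditionals: A → B as ¬A ∨ B.
  ~~(forall y. ~H(y)) | ~((forall u. H(u)) | ~(exists x. ~H(x))) | (forall w. exists z. (~H(z) | ~H(w)))
Move each ¬ inward, flipping quantifiers it crosses:
  (forall y. ~H(y)) | (exists u. ~H(u)) & (exists x. ~H(x)) | (forall w. exists z. (~H(z) | ~H(w)))
All bound variables are already distinct, so no renaming is needed.
Extract every quantifier outward, since the variables are now distinct and don't occur free across branches:
  forall y. exists u. exists x. forall w. exists z. (~H(y) | ~H(u) & ~H(x) | ~H(z) | ~H(w))

forall y. exists u. exists x. forall w. exists z. (~H(y) | ~H(u) & ~H(x) | ~H(z) | ~H(w))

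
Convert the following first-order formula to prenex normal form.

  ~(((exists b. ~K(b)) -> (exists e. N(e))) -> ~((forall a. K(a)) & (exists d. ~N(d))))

Eliminate → and ↔ using ¬ and ∨.
  ~(~(~(exists b. ~K(b)) | (exists e. N(e))) | ~((forall a. K(a)) & (exists d. ~N(d))))
Move each ¬ inward, flipping quantifiers it crosses:
  ((forall b. K(b)) | (exists e. N(e))) & (forall a. K(a)) & (exists d. ~N(d))
All bound variables are already distinct, so no renaming is needed.
Extract every quantifier outward, since the variables are now distinct and don't occur free across branches:
  forall b. exists e. forall a. exists d. ((K(b) | N(e)) & K(a) & ~N(d))

forall b. exists e. forall a. exists d. ((K(b) | N(e)) & K(a) & ~N(d))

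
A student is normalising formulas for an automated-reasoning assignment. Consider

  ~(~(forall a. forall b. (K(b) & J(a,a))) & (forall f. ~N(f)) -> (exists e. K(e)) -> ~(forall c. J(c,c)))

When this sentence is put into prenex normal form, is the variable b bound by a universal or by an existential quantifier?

existential

Rewrite implications/biconditionals: A → B as ¬A ∨ B.
  ~(~(~(forall a. forall b. (K(b) & J(a,a))) & (forall f. ~N(f))) | ~(exists e. K(e)) | ~(forall c. J(c,c)))
Drive negations inward (¬∀x A ≡ ∃x ¬A, ¬∃x A ≡ ∀x ¬A, De Morgan for ∧/∨):
  (exists a. exists b. (~K(b) | ~J(a,a))) & (forall f. ~N(f)) & (exists e. K(e)) & (forall c. J(c,c))
All bound variables are already distinct, so no renaming is needed.
Pull the quantifiers to the front (each side's bound variable is not free in the other side):
  exists a. exists b. forall f. exists e. forall c. ((~K(b) | ~J(a,a)) & ~N(f) & K(e) & J(c,c))
The quantifier forall b sits under an odd number of negations (counting the antecedent side of each →), so it flips to exists b.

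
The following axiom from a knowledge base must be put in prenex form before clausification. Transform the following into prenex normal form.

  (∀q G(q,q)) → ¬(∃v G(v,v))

First replace A → B with ¬A ∨ B.
  ¬(∀q G(q,q)) ∨ ¬(∃v G(v,v))
Move each ¬ inward, flipping quantifiers it crosses:
  (∃q ¬G(q,q)) ∨ (∀v ¬G(v,v))
All bound variables are already distinct, so no renaming is needed.
Pull the quantifiers to the front (each side's bound variable is not free in the other side):
  ∃q ∀v (¬G(q,q) ∨ ¬G(v,v))

∃q ∀v (¬G(q,q) ∨ ¬G(v,v))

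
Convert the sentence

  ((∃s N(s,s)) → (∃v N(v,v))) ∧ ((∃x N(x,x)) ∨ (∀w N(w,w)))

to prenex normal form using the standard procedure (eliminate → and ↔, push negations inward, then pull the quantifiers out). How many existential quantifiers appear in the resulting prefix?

Rewrite implications/biconditionals: A → B as ¬A ∨ B.
  (¬(∃s N(s,s)) ∨ (∃v N(v,v))) ∧ ((∃x N(x,x)) ∨ (∀w N(w,w)))
Drive negations inward (¬∀x A ≡ ∃x ¬A, ¬∃x A ≡ ∀x ¬A, De Morgan for ∧/∨):
  ((∀s ¬N(s,s)) ∨ (∃v N(v,v))) ∧ ((∃x N(x,x)) ∨ (∀w N(w,w)))
All bound variables are already distinct, so no renaming is needed.
Pull the quantifiers to the front (each side's bound variable is not free in the other side):
  ∀s ∃v ∃x ∀w ((¬N(s,s) ∨ N(v,v)) ∧ (N(x,x) ∨ N(w,w)))
The prefix is ∀s ∃v ∃x ∀w: 2 universal, 2 existential.

2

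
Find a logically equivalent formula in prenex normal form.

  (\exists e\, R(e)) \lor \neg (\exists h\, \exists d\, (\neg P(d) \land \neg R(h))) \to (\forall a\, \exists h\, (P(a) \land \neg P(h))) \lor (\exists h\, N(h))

Rewrite implications/biconditionals: A → B as ¬A ∨ B.
  \neg ((\exists e\, R(e)) \lor \neg (\exists h\, \exists d\, (\neg P(d) \land \neg R(h)))) \lor (\forall a\, \exists h\, (P(a) \land \neg P(h))) \lor (\exists h\, N(h))
Move each ¬ inward, flipping quantifiers it crosses:
  (\forall e\, \neg R(e)) \land (\exists h\, \exists d\, (\neg P(d) \land \neg R(h))) \lor (\forall a\, \exists h\, (P(a) \land \neg P(h))) \lor (\exists h\, N(h))
Standardize variables apart so no two quantifiers bind the same name: h↦t, h↦p.
  (\forall e\, \neg R(e)) \land (\exists h\, \exists d\, (\neg P(d) \land \neg R(h))) \lor (\forall a\, \exists t\, (P(a) \land \neg P(t))) \lor (\exists p\, N(p))
Pull the quantifiers to the front (each side's bound variable is not free in the other side):
  \forall e\, \exists h\, \exists d\, \forall a\, \exists t\, \exists p\, (\neg R(e) \land \neg P(d) \land \neg R(h) \lor P(a) \land \neg P(t) \lor N(p))

\forall e\, \exists h\, \exists d\, \forall a\, \exists t\, \exists p\, (\neg R(e) \land \neg P(d) \land \neg R(h) \lor P(a) \land \neg P(t) \lor N(p))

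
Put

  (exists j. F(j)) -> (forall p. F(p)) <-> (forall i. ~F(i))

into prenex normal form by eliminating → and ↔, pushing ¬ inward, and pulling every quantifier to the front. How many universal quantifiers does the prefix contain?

3

First replace A → B with ¬A ∨ B; A ↔ B as (¬A ∨ B) ∧ (¬B ∨ A).
  (~(~(exists j. F(j)) | (forall p. F(p))) | (forall i. ~F(i))) & (~(forall i. ~F(i)) | ~(exists j. F(j)) | (forall p. F(p)))
Push ¬ through the quantifiers and connectives to reach negation normal form:
  ((exists j. F(j)) & (exists p. ~F(p)) | (forall i. ~F(i))) & ((exists i. F(i)) | (forall j. ~F(j)) | (forall p. F(p)))
Give each quantifier a distinct variable: i↦x, j↦w, p↦q.
  ((exists j. F(j)) & (exists p. ~F(p)) | (forall i. ~F(i))) & ((exists x. F(x)) | (forall w. ~F(w)) | (forall q. F(q)))
Extract every quantifier outward, since the variables are now distinct and don't occur free across branches:
  exists j. exists p. forall i. exists x. forall w. forall q. ((F(j) & ~F(p) | ~F(i)) & (F(x) | ~F(w) | F(q)))
The prefix is exists j exists p forall i exists x forall w forall q: 3 universal, 3 existential.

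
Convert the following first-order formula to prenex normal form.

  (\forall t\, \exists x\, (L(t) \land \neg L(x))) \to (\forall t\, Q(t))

\exists t\, \forall x\, \forall s\, (\neg L(t) \lor L(x) \lor Q(s))

Eliminate → and ↔ using ¬ and ∨.
  \neg (\forall t\, \exists x\, (L(t) \land \neg L(x))) \lor (\forall t\, Q(t))
Move each ¬ inward, flipping quantifiers it crosses:
  (\exists t\, \forall x\, (\neg L(t) \lor L(x))) \lor (\forall t\, Q(t))
Rename bound variables to avoid capture: t↦s.
  (\exists t\, \forall x\, (\neg L(t) \lor L(x))) \lor (\forall s\, Q(s))
Pull the quantifiers to the front (each side's bound variable is not free in the other side):
  \exists t\, \forall x\, \forall s\, (\neg L(t) \lor L(x) \lor Q(s))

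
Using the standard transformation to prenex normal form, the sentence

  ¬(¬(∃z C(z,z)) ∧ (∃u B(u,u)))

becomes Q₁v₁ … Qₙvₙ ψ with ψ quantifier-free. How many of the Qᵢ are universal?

Push ¬ through the quantifiers and connectives to reach negation normal form:
  (∃z C(z,z)) ∨ (∀u ¬B(u,u))
All bound variables are already distinct, so no renaming is needed.
Pull the quantifiers to the front (each side's bound variable is not free in the other side):
  ∃z ∀u (C(z,z) ∨ ¬B(u,u))
The prefix is ∃z ∀u: 1 universal, 1 existential.

1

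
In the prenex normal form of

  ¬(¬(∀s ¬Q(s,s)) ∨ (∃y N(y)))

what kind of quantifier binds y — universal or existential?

universal

Move each ¬ inward, flipping quantifiers it crosses:
  (∀s ¬Q(s,s)) ∧ (∀y ¬N(y))
Pull the quantifiers to the front (each side's bound variable is not free in the other side):
  ∀s ∀y (¬Q(s,s) ∧ ¬N(y))
The quantifier ∃y sits under an odd number of negations, so it flips to ∀y.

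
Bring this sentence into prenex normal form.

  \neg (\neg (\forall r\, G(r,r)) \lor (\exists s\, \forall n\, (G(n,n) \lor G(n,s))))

Move each ¬ inward, flipping quantifiers it crosses:
  (\forall r\, G(r,r)) \land (\forall s\, \exists n\, (\neg G(n,n) \land \neg G(n,s)))
All bound variables are already distinct, so no renaming is needed.
Pull the quantifiers to the front (each side's bound variable is not free in the other side):
  \forall r\, \forall s\, \exists n\, (G(r,r) \land \neg G(n,n) \land \neg G(n,s))

\forall r\, \forall s\, \exists n\, (G(r,r) \land \neg G(n,n) \land \neg G(n,s))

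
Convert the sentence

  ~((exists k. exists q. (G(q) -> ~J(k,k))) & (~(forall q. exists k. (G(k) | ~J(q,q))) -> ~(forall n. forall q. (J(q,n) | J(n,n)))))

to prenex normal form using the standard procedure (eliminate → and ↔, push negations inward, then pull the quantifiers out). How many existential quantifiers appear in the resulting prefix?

First replace A → B with ¬A ∨ B.
  ~((exists k. exists q. (~G(q) | ~J(k,k))) & (~~(forall q. exists k. (G(k) | ~J(q,q))) | ~(forall n. forall q. (J(q,n) | J(n,n)))))
Push ¬ through the quantifiers and connectives to reach negation normal form:
  (forall k. forall q. (G(q) & J(k,k))) | (exists q. forall k. (~G(k) & J(q,q))) & (forall n. forall q. (J(q,n) | J(n,n)))
Give each quantifier a distinct variable: q↦v1, k↦t, q↦x1.
  (forall k. forall q. (G(q) & J(k,k))) | (exists v1. forall t. (~G(t) & J(v1,v1))) & (forall n. forall x1. (J(x1,n) | J(n,n)))
Extract every quantifier outward, since the variables are now distinct and don't occur free across branches:
  forall k. forall q. exists v1. forall t. forall n. forall x1. (G(q) & J(k,k) | ~G(t) & J(v1,v1) & (J(x1,n) | J(n,n)))
The prefix is forall k forall q exists v1 forall t forall n forall x1: 5 universal, 1 existential.

1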